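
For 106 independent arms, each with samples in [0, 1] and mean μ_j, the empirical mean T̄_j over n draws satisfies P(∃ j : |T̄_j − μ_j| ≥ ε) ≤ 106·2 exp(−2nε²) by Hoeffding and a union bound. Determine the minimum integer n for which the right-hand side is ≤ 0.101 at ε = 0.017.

Need 2·106·exp(−2nε²) ≤ 0.101, i.e. exp(−2nε²) ≤ 0.101/212.
So 2nε² ≥ ln(212/0.101) = 7.649221.
Hence n ≥ 7.649221/(2·0.017²) = 13233.946.
The smallest integer n is 13234.

13234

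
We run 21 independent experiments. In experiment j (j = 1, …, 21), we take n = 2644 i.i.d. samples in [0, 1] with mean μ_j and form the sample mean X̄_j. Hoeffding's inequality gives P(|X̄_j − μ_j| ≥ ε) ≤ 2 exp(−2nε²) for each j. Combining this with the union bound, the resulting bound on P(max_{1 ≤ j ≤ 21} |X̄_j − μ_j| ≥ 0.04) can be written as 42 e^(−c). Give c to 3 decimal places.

Union bound over the 21 events: P(max_{1 ≤ j ≤ 21} |X̄_j − μ_j| ≥ 0.04) ≤ 21·2·exp(−2nε²) = 42 exp(−2·2644·0.04²).
So c = 2·2644·0.04² = 8.4608.

8.461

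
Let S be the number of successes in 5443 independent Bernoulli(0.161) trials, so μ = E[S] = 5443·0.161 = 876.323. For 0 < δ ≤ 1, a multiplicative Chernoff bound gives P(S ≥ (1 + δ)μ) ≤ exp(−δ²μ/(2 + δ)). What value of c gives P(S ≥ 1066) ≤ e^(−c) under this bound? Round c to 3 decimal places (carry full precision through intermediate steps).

Write 1066 = (1 + δ)μ, so δ = 1066/876.323 − 1 = 0.2164464…
Then the exponent is δ²μ/(2 + δ) = (1066 − μ)² / (μ·(2 + δ)) = 18.522853.

18.523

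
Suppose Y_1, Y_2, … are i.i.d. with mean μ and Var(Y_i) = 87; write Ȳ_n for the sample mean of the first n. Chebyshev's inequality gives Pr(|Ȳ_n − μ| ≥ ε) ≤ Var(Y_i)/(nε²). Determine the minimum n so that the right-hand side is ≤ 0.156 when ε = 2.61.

Require 87/(n·2.61²) ≤ 0.156, i.e. n ≥ 87/(0.156·2.61²) = 81.868.
The smallest integer n is 82.

82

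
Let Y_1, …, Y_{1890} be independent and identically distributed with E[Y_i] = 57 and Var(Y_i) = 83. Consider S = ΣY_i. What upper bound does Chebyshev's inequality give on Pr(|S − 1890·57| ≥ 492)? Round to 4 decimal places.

Var(S) = n·Var(Y_i) = 1890·83 = 156870.
Chebyshev: Pr(|S − 1890·57| ≥ 492) ≤ Var(S)/492² = 156870/242064 = 0.6481.

0.6481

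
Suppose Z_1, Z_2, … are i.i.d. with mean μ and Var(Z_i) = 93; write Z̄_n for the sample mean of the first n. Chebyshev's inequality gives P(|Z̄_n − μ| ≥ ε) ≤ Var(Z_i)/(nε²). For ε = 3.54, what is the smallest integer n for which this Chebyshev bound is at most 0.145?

52

Require 93/(n·3.54²) ≤ 0.145, i.e. n ≥ 93/(0.145·3.54²) = 51.181.
The smallest integer n is 52.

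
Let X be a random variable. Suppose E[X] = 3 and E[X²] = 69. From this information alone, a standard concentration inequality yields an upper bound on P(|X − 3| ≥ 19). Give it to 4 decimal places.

0.1662

The first two moments determine the variance, so Chebyshev's inequality is the sharpest standard bound available.
Var(X) = E[X²] − (E[X])² = 69 − 9 = 60.
Chebyshev's inequality: P(|X − μ| ≥ t) ≤ Var(X)/t² = 60/361 = 0.1662.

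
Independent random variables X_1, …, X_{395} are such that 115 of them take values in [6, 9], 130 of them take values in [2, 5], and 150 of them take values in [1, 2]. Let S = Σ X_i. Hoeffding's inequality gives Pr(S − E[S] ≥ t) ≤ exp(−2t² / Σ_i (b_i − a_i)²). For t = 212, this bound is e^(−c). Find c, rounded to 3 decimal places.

Σ(b_i − a_i)² = 115·3² + 130·3² + 150·1² = 2355.
c = 2t² / 2355 = 2·212² / 2355 = 38.1690.

38.169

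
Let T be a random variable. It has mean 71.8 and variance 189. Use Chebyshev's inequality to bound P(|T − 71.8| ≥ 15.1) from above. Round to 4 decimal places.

0.8289

Chebyshev: P(|T − μ| ≥ t) ≤ Var(T)/t².
Bound = 189 / 228.01 = 0.8289.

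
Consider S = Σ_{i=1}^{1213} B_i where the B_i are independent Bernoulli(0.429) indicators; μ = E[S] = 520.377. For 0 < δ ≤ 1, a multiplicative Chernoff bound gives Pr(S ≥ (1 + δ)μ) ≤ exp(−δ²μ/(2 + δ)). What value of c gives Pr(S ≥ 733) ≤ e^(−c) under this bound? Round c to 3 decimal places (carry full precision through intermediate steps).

36.069

Write 733 = (1 + δ)μ, so δ = 733/520.377 − 1 = 0.4085942…
Then the exponent is δ²μ/(2 + δ) = (733 − μ)² / (μ·(2 + δ)) = 36.069387.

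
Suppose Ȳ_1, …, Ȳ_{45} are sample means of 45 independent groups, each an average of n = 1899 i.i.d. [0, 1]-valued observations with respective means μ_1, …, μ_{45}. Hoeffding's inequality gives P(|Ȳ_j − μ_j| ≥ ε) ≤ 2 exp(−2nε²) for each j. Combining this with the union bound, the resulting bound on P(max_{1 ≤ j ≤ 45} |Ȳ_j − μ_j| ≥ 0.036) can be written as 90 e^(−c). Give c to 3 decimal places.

Union bound over the 45 events: P(max_{1 ≤ j ≤ 45} |Ȳ_j − μ_j| ≥ 0.036) ≤ 45·2·exp(−2nε²) = 90 exp(−2·1899·0.036²).
So c = 2·1899·0.036² = 4.9222.

4.922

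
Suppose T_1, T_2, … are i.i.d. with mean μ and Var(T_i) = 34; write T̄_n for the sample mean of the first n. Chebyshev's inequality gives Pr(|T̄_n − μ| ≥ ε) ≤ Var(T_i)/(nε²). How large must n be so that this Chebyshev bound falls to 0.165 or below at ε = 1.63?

Require 34/(n·1.63²) ≤ 0.165, i.e. n ≥ 34/(0.165·1.63²) = 77.557.
The smallest integer n is 78.

78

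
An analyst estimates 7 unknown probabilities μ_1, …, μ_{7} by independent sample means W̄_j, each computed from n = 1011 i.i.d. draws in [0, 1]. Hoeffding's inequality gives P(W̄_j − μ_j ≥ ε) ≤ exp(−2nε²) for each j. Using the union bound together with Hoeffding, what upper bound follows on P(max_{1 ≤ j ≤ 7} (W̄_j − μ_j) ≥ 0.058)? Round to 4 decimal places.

0.0078

Per-experiment Hoeffding bound: exp(−2·1011·0.058²) = exp(−6.80201) = 0.0011115.
Union bound over 7 events: 7·0.0011115 = 0.00778.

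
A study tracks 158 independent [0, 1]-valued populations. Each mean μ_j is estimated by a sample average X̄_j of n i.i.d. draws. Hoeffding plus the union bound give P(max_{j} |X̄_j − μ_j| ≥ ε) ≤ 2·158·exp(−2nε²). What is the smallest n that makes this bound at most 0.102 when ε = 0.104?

372

Need 2·158·exp(−2nε²) ≤ 0.102, i.e. exp(−2nε²) ≤ 0.102/316.
So 2nε² ≥ ln(316/0.102) = 8.038525.
Hence n ≥ 8.038525/(2·0.104²) = 371.603.
The smallest integer n is 372.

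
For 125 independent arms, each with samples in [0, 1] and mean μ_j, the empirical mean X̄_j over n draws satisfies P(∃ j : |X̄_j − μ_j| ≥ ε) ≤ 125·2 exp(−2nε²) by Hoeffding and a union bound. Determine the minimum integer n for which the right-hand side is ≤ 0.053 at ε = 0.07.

864

Need 2·125·exp(−2nε²) ≤ 0.053, i.e. exp(−2nε²) ≤ 0.053/250.
So 2nε² ≥ ln(250/0.053) = 8.458924.
Hence n ≥ 8.458924/(2·0.07²) = 863.156.
The smallest integer n is 864.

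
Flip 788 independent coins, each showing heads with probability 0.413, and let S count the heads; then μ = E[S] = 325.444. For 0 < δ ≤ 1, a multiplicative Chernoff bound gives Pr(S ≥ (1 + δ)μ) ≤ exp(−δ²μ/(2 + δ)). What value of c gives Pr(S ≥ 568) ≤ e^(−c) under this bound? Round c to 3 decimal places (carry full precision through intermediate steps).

Write 568 = (1 + δ)μ, so δ = 568/325.444 − 1 = 0.7453079…
Then the exponent is δ²μ/(2 + δ) = (568 − μ)² / (μ·(2 + δ)) = 65.850141.

65.850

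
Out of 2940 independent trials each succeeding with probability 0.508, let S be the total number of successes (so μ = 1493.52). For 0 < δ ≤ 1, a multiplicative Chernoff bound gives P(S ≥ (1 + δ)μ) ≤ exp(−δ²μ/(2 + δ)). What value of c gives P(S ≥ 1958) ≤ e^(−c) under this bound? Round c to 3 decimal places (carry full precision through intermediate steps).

Write 1958 = (1 + δ)μ, so δ = 1958/1493.52 − 1 = 0.3109968…
Then the exponent is δ²μ/(2 + δ) = (1958 − μ)² / (μ·(2 + δ)) = 62.506279.

62.506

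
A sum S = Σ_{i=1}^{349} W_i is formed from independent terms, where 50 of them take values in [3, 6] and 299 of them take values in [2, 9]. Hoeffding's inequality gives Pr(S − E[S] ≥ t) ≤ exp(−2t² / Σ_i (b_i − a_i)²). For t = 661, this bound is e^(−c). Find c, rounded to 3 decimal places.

Σ(b_i − a_i)² = 50·3² + 299·7² = 15101.
c = 2t² / 15101 = 2·661² / 15101 = 57.8665.

57.866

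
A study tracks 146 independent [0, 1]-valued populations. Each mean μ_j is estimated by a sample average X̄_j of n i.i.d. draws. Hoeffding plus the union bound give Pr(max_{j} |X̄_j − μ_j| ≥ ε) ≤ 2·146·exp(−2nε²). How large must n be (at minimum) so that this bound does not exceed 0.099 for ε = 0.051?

Need 2·146·exp(−2nε²) ≤ 0.099, i.e. exp(−2nε²) ≤ 0.099/292.
So 2nε² ≥ ln(292/0.099) = 7.989389.
Hence n ≥ 7.989389/(2·0.051²) = 1535.830.
The smallest integer n is 1536.

1536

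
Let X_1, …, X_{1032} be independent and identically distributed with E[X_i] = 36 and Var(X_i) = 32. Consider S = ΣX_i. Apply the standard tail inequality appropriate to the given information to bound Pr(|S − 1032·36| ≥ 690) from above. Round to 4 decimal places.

With mean and variance of each term known, Chebyshev's inequality bounds the deviation of the sum (or sample mean).
Var(S) = n·Var(X_i) = 1032·32 = 33024.
Chebyshev: Pr(|S − 1032·36| ≥ 690) ≤ Var(S)/690² = 33024/476100 = 0.0694.

0.0694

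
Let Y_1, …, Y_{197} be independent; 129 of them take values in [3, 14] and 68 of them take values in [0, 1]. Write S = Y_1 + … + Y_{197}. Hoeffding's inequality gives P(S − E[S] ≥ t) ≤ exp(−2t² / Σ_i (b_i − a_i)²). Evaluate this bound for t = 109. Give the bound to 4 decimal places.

0.2196

Σ(b_i − a_i)² = 129·11² + 68·1² = 15677.
Exponent = 2·109² / 15677 = 1.51572.
Bound = exp(−1.51572) = 0.21965.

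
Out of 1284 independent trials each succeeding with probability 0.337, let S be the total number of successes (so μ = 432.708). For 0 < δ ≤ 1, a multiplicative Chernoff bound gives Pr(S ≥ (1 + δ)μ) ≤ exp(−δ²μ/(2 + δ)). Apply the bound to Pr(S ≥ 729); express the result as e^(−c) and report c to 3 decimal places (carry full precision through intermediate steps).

75.569

Write 729 = (1 + δ)μ, so δ = 729/432.708 − 1 = 0.6847389…
Then the exponent is δ²μ/(2 + δ) = (729 − μ)² / (μ·(2 + δ)) = 75.568860.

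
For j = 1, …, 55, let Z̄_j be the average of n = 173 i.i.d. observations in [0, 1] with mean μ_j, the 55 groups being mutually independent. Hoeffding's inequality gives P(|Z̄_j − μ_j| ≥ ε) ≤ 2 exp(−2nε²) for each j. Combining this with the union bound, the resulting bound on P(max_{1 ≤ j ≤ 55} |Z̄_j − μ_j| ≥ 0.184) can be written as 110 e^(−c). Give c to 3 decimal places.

Union bound over the 55 events: P(max_{1 ≤ j ≤ 55} |Z̄_j − μ_j| ≥ 0.184) ≤ 55·2·exp(−2nε²) = 110 exp(−2·173·0.184²).
So c = 2·173·0.184² = 11.7142.

11.714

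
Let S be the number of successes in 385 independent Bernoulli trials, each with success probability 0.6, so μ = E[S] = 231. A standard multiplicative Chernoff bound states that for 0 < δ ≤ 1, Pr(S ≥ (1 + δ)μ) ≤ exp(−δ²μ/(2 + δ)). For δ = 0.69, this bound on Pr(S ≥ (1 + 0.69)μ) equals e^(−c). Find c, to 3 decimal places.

40.884

c = δ²μ/(2 + δ) = 0.69²·231/(2 + 0.69) = 40.8844.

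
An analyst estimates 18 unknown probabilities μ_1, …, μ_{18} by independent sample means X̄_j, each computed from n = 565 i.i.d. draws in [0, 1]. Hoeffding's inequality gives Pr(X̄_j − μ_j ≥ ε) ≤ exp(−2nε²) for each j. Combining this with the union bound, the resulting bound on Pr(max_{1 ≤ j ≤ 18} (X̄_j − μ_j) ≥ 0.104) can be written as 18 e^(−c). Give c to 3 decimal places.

12.222

Union bound over the 18 events: Pr(max_{1 ≤ j ≤ 18} (X̄_j − μ_j) ≥ 0.104) ≤ 18·exp(−2nε²) = 18 exp(−2·565·0.104²).
So c = 2·565·0.104² = 12.2221.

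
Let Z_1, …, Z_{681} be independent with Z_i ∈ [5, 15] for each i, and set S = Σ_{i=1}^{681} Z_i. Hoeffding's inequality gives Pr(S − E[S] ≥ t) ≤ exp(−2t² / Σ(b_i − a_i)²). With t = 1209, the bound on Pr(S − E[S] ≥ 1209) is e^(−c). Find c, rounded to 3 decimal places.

42.927

Σ(b_i − a_i)² = 681·(10)² = 68100.
c = 2t²/68100 = 2·1209²/68100 = 42.9275.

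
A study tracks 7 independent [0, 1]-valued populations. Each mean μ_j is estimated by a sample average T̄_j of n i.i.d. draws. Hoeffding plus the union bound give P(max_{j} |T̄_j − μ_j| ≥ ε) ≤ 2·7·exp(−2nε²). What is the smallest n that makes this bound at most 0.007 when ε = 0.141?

Need 2·7·exp(−2nε²) ≤ 0.007, i.e. exp(−2nε²) ≤ 0.007/14.
So 2nε² ≥ ln(14/0.007) = 7.600902.
Hence n ≥ 7.600902/(2·0.141²) = 191.160.
The smallest integer n is 192.

192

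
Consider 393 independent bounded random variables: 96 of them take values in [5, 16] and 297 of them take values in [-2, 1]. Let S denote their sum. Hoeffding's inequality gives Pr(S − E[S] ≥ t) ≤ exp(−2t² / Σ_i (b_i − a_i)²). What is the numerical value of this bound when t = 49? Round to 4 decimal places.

Σ(b_i − a_i)² = 96·11² + 297·3² = 14289.
Exponent = 2·49² / 14289 = 0.33606.
Bound = exp(−0.33606) = 0.71458.

0.7146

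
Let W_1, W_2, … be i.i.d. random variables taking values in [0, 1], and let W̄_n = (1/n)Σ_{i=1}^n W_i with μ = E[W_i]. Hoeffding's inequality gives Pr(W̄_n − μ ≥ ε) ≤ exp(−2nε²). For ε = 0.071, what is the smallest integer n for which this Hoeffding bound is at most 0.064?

273

Require exp(−2nε²) ≤ 0.064, i.e. 2nε² ≥ ln(1/0.064) = 2.748872.
So n ≥ 2.748872 / (2·0.071²) = 272.651.
The smallest integer n is 273.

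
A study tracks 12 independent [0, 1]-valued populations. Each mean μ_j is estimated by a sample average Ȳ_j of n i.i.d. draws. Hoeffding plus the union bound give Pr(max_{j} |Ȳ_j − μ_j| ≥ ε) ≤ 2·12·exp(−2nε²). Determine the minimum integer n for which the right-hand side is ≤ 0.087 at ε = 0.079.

451

Need 2·12·exp(−2nε²) ≤ 0.087, i.e. exp(−2nε²) ≤ 0.087/24.
So 2nε² ≥ ln(24/0.087) = 5.619901.
Hence n ≥ 5.619901/(2·0.079²) = 450.240.
The smallest integer n is 451.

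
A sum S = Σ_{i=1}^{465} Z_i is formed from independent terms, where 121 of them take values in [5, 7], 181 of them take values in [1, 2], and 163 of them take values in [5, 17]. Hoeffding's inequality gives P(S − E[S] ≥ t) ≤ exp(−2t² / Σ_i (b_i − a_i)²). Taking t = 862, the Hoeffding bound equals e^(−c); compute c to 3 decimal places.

61.569

Σ(b_i − a_i)² = 121·2² + 181·1² + 163·12² = 24137.
c = 2t² / 24137 = 2·862² / 24137 = 61.5689.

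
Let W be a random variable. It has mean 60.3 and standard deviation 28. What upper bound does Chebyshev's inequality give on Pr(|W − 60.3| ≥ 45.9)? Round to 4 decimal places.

Chebyshev: Pr(|W − μ| ≥ t) ≤ Var(W)/t².
Var(W) = σ² = 28² = 784.
Bound = 784 / 2106.81 = 0.3721.

0.3721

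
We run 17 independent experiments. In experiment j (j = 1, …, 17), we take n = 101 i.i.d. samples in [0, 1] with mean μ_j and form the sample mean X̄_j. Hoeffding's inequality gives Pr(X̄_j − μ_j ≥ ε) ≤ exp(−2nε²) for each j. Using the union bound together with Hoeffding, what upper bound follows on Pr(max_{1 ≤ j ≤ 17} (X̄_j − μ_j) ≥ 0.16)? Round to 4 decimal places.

0.0965

Per-experiment Hoeffding bound: exp(−2·101·0.16²) = exp(−5.17120) = 0.0056778.
Union bound over 17 events: 17·0.0056778 = 0.09652.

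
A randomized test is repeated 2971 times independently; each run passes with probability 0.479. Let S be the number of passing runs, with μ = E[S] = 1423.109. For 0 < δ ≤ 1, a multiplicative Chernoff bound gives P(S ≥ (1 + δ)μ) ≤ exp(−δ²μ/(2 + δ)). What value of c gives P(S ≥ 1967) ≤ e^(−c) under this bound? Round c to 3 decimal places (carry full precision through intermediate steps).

Write 1967 = (1 + δ)μ, so δ = 1967/1423.109 − 1 = 0.3821851…
Then the exponent is δ²μ/(2 + δ) = (1967 − μ)² / (μ·(2 + δ)) = 87.258970.

87.259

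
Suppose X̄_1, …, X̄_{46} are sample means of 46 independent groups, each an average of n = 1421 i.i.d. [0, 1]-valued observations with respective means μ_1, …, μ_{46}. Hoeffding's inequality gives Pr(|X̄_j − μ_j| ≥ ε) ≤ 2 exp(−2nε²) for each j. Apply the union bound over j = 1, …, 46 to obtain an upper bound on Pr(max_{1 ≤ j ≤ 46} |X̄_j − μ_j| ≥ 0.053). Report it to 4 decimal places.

0.0314

Per-experiment Hoeffding bound: 2·exp(−2·1421·0.053²) = 2·exp(−7.98318) = 0.00068231.
Union bound over 46 events: 46·0.00068231 = 0.03139.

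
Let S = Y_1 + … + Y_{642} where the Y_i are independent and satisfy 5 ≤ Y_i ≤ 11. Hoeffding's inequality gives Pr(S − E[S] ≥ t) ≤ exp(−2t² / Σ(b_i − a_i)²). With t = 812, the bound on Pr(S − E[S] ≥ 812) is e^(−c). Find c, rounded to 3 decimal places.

57.056

Σ(b_i − a_i)² = 642·(6)² = 23112.
c = 2t²/23112 = 2·812²/23112 = 57.0564.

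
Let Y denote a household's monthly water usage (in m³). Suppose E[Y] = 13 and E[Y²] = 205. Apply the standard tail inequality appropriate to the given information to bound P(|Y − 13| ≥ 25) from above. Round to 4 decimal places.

0.0576

The first two moments determine the variance, so Chebyshev's inequality is the sharpest standard bound available.
Var(Y) = E[Y²] − (E[Y])² = 205 − 169 = 36.
Chebyshev's inequality: P(|Y − μ| ≥ t) ≤ Var(Y)/t² = 36/625 = 0.0576.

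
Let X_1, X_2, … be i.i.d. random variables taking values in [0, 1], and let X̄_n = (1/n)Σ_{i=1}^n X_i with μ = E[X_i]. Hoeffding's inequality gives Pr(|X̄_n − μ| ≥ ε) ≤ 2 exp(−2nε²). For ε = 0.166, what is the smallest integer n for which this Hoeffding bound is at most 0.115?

Require 2·exp(−2nε²) ≤ 0.115, i.e. 2nε² ≥ ln(2/0.115) = 2.855970.
So n ≥ 2.855970 / (2·0.166²) = 51.821.
The smallest integer n is 52.

52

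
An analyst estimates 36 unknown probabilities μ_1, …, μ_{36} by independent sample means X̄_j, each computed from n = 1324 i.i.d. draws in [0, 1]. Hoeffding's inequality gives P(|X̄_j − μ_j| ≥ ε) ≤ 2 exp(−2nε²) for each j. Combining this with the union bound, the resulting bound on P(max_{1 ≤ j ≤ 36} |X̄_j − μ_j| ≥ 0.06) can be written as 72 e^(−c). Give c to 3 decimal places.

Union bound over the 36 events: P(max_{1 ≤ j ≤ 36} |X̄_j − μ_j| ≥ 0.06) ≤ 36·2·exp(−2nε²) = 72 exp(−2·1324·0.06²).
So c = 2·1324·0.06² = 9.5328.

9.533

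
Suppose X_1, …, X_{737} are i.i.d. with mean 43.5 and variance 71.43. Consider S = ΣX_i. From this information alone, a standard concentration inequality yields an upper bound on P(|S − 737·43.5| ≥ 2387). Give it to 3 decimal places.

0.009

With mean and variance of each term known, Chebyshev's inequality bounds the deviation of the sum (or sample mean).
Var(S) = n·Var(X_i) = 737·71.43 = 52643.91.
Chebyshev: P(|S − 737·43.5| ≥ 2387) ≤ Var(S)/2387² = 52643.91/5697769 = 0.0092.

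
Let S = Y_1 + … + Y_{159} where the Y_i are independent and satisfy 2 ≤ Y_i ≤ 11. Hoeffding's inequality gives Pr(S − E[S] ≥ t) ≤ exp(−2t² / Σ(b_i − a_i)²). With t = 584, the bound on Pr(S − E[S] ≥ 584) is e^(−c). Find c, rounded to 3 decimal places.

Σ(b_i − a_i)² = 159·(9)² = 12879.
c = 2t²/12879 = 2·584²/12879 = 52.9631.

52.963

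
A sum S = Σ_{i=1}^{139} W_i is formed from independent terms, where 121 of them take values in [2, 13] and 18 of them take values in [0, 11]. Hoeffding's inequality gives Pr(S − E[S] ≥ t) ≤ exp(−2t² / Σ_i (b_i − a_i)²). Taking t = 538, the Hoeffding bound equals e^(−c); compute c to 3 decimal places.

Σ(b_i − a_i)² = 121·11² + 18·11² = 16819.
c = 2t² / 16819 = 2·538² / 16819 = 34.4187.

34.419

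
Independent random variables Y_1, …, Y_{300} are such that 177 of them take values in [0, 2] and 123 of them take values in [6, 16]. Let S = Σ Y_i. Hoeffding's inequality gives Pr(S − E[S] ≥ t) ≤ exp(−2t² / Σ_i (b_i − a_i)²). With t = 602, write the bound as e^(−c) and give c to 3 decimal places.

55.720

Σ(b_i − a_i)² = 177·2² + 123·10² = 13008.
c = 2t² / 13008 = 2·602² / 13008 = 55.7202.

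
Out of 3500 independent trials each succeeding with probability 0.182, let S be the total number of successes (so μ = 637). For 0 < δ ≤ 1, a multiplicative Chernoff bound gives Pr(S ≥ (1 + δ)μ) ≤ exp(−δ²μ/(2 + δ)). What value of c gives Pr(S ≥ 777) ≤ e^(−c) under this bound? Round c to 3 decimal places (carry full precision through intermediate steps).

13.861

Write 777 = (1 + δ)μ, so δ = 777/637 − 1 = 0.2197802…
Then the exponent is δ²μ/(2 + δ) = (777 − μ)² / (μ·(2 + δ)) = 13.861386.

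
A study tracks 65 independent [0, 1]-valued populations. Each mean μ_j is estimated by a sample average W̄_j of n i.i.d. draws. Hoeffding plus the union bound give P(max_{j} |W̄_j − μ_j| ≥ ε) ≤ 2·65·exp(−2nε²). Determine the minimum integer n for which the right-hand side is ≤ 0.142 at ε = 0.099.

Need 2·65·exp(−2nε²) ≤ 0.142, i.e. exp(−2nε²) ≤ 0.142/130.
So 2nε² ≥ ln(130/0.142) = 6.819463.
Hence n ≥ 6.819463/(2·0.099²) = 347.896.
The smallest integer n is 348.

348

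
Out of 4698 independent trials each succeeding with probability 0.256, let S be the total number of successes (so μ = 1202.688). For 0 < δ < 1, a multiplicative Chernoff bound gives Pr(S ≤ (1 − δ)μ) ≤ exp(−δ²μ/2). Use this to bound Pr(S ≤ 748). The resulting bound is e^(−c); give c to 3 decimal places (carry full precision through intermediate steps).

Write 748 = (1 − δ)μ, so δ = 1 − 748/1202.688 = 0.3780598…
Then the exponent is δ²μ/2 = (μ − 748)²/(2μ) = 85.949630.

85.950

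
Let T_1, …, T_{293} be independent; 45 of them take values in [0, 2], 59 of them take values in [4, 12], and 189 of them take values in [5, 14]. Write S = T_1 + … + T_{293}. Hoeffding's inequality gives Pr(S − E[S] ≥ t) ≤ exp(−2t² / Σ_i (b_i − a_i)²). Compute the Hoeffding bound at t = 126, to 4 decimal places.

0.1924

Σ(b_i − a_i)² = 45·2² + 59·8² + 189·9² = 19265.
Exponent = 2·126² / 19265 = 1.64817.
Bound = exp(−1.64817) = 0.19240.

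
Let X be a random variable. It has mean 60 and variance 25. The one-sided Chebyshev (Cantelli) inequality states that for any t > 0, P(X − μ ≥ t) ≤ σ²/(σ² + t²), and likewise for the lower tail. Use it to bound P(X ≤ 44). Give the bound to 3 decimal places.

0.089

Here σ² = 25 and t = 16, so σ² + t² = 281.
Cantelli's bound: 25/281 = 0.0890.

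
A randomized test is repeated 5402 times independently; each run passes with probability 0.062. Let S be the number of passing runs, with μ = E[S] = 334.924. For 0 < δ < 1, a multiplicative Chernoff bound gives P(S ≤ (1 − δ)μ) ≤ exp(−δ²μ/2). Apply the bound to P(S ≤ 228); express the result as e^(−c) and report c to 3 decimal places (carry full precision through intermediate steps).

Write 228 = (1 − δ)μ, so δ = 1 − 228/334.924 = 0.3192485…
Then the exponent is δ²μ/2 = (μ − 228)²/(2μ) = 17.067666.

17.068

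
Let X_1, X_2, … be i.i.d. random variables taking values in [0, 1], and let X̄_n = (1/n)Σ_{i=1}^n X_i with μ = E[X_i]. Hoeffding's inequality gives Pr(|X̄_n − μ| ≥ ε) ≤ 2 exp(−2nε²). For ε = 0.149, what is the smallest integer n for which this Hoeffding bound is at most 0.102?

Require 2·exp(−2nε²) ≤ 0.102, i.e. 2nε² ≥ ln(2/0.102) = 2.975930.
So n ≥ 2.975930 / (2·0.149²) = 67.022.
The smallest integer n is 68.

68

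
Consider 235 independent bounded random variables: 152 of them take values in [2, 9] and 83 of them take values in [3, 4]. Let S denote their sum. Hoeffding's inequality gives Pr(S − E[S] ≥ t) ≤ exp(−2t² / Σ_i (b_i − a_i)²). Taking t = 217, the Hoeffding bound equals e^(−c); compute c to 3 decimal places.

12.505

Σ(b_i − a_i)² = 152·7² + 83·1² = 7531.
c = 2t² / 7531 = 2·217² / 7531 = 12.5054.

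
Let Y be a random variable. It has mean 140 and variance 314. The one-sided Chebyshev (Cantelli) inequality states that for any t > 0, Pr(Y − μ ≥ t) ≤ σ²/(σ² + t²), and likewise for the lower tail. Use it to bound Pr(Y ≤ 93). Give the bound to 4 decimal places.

Here σ² = 314 and t = 47, so σ² + t² = 2523.
Cantelli's bound: 314/2523 = 0.1245.

0.1245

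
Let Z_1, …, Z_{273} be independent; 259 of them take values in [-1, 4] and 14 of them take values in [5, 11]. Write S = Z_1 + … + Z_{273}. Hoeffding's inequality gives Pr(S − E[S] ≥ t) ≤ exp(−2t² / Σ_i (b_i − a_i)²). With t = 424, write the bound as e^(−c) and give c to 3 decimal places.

Σ(b_i − a_i)² = 259·5² + 14·6² = 6979.
c = 2t² / 6979 = 2·424² / 6979 = 51.5191.

51.519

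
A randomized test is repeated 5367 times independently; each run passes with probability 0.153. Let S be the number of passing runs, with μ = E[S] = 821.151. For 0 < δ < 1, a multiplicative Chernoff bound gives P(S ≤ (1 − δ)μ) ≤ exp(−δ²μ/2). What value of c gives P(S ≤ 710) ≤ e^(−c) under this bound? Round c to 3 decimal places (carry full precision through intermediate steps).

7.523

Write 710 = (1 − δ)μ, so δ = 1 − 710/821.151 = 0.13536…
Then the exponent is δ²μ/2 = (μ − 710)²/(2μ) = 7.522700.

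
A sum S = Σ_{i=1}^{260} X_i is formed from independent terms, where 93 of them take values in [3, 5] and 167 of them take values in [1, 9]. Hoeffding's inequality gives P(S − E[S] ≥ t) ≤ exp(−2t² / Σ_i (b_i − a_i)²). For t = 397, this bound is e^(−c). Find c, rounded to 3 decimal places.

Σ(b_i − a_i)² = 93·2² + 167·8² = 11060.
c = 2t² / 11060 = 2·397² / 11060 = 28.5007.

28.501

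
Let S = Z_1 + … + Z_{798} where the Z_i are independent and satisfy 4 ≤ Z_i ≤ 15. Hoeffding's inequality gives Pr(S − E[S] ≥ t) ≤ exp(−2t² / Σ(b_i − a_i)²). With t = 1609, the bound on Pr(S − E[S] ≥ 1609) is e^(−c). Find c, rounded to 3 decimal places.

53.623

Σ(b_i − a_i)² = 798·(11)² = 96558.
c = 2t²/96558 = 2·1609²/96558 = 53.6233.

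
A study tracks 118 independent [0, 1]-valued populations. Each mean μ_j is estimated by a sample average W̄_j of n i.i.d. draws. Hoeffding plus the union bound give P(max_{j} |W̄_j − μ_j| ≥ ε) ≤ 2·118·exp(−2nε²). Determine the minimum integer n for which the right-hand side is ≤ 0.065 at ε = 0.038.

Need 2·118·exp(−2nε²) ≤ 0.065, i.e. exp(−2nε²) ≤ 0.065/236.
So 2nε² ≥ ln(236/0.065) = 8.197200.
Hence n ≥ 8.197200/(2·0.038²) = 2838.366.
The smallest integer n is 2839.

2839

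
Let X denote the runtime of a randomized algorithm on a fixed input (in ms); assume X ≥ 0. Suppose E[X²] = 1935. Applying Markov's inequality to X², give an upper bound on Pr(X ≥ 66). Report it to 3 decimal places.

Since X ≥ 0, the event {X ≥ 66} is the same as {X² ≥ 4356}.
Markov's inequality applied to X² gives Pr(X² ≥ 4356) ≤ E[X²]/4356 = 1935/4356 = 0.4442.

0.444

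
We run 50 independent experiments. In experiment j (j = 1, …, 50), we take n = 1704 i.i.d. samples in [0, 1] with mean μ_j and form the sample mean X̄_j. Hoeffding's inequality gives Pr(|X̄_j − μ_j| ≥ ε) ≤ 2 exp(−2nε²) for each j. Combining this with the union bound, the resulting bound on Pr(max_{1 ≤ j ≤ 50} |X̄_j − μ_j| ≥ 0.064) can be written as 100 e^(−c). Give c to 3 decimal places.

Union bound over the 50 events: Pr(max_{1 ≤ j ≤ 50} |X̄_j − μ_j| ≥ 0.064) ≤ 50·2·exp(−2nε²) = 100 exp(−2·1704·0.064²).
So c = 2·1704·0.064² = 13.9592.

13.959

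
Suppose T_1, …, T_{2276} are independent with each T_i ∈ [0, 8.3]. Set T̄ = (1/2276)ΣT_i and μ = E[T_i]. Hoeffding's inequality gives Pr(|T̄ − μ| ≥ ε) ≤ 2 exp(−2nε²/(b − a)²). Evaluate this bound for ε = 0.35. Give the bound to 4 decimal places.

Exponent: 2nε²/(b − a)² = 2·2276·0.35² / 8.3² = 8.09435.
Bound = 2·exp(−8.09435) = 0.00061.

0.0006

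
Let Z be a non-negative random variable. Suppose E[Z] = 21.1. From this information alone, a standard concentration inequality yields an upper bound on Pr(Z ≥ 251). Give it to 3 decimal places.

Only the mean of a non-negative variable is known, so Markov's inequality is the applicable tail bound.
Markov's inequality: for a non-negative random variable, Pr(Z ≥ a) ≤ E[Z]/a.
Here E[Z] = 21.1 and a = 251, so the bound is 21.1/251 = 0.0841.

0.084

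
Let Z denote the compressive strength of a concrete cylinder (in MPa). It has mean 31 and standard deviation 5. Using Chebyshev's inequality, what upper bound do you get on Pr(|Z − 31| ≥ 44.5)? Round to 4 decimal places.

Chebyshev: Pr(|Z − μ| ≥ t) ≤ Var(Z)/t².
Var(Z) = σ² = 5² = 25.
Bound = 25 / 1980.25 = 0.0126.

0.0126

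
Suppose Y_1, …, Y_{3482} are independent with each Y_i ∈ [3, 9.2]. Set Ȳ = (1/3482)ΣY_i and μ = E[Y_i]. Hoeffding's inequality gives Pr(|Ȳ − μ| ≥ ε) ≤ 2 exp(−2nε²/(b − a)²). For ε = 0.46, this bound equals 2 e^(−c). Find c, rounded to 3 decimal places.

38.335

c = 2nε²/(b − a)² = 2·3482·0.46² / 6.2² = 38.3346.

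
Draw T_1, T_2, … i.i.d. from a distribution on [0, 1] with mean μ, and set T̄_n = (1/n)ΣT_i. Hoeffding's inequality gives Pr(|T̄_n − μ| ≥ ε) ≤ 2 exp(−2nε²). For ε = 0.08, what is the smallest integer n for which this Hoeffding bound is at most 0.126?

Require 2·exp(−2nε²) ≤ 0.126, i.e. 2nε² ≥ ln(2/0.126) = 2.764621.
So n ≥ 2.764621 / (2·0.08²) = 215.986.
The smallest integer n is 216.

216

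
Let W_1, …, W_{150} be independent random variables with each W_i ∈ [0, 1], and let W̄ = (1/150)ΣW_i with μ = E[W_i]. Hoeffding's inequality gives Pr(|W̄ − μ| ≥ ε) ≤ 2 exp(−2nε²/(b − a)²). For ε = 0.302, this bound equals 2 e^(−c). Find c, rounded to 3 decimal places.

27.361

c = 2nε²/(b − a)² = 2·150·0.302² / 1² = 27.3612.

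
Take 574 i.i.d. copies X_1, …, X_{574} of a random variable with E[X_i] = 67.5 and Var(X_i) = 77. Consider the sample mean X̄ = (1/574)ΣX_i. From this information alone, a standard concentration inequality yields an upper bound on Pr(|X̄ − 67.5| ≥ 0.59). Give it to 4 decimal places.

0.3854

With mean and variance of each term known, Chebyshev's inequality bounds the deviation of the sum (or sample mean).
Var(X̄) = Var(X_i)/n = 77/574 = 0.13415.
Chebyshev: Pr(|X̄ − 67.5| ≥ 0.59) ≤ Var(X̄)/(0.59)² = 77/(574·0.59²) = 0.3854.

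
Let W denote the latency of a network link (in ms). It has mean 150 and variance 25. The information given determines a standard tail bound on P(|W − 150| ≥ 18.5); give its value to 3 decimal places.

0.073

Mean and variance are known, so Chebyshev's inequality applies.
Chebyshev: P(|W − μ| ≥ t) ≤ Var(W)/t².
Bound = 25 / 342.25 = 0.0730.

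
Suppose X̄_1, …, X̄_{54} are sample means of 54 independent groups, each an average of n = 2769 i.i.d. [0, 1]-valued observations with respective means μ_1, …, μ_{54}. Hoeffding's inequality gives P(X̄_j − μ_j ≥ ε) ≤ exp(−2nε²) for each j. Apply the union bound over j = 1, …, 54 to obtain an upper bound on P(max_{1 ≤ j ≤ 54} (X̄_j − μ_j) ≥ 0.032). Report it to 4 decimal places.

Per-experiment Hoeffding bound: exp(−2·2769·0.032²) = exp(−5.67091) = 0.0034447.
Union bound over 54 events: 54·0.0034447 = 0.18602.

0.1860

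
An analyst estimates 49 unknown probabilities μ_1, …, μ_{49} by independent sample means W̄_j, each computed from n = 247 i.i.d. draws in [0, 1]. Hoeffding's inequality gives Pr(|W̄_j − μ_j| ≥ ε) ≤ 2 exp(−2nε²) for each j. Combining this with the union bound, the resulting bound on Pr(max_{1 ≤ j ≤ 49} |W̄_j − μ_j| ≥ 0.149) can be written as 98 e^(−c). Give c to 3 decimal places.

Union bound over the 49 events: Pr(max_{1 ≤ j ≤ 49} |W̄_j − μ_j| ≥ 0.149) ≤ 49·2·exp(−2nε²) = 98 exp(−2·247·0.149²).
So c = 2·247·0.149² = 10.9673.

10.967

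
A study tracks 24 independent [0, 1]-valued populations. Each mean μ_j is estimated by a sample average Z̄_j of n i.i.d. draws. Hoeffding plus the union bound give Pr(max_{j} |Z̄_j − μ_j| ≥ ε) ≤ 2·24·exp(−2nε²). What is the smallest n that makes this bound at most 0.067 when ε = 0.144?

159

Need 2·24·exp(−2nε²) ≤ 0.067, i.e. exp(−2nε²) ≤ 0.067/48.
So 2nε² ≥ ln(48/0.067) = 6.574264.
Hence n ≥ 6.574264/(2·0.144²) = 158.523.
The smallest integer n is 159.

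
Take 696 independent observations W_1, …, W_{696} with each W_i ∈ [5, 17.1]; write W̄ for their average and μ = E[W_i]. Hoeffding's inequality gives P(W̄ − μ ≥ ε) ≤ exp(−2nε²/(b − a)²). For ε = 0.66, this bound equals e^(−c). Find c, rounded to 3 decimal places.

c = 2nε²/(b − a)² = 2·696·0.66² / 12.1² = 4.1415.

4.141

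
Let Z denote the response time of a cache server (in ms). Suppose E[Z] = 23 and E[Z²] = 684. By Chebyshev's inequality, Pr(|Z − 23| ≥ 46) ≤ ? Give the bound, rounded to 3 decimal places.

Var(Z) = E[Z²] − (E[Z])² = 684 − 529 = 155.
Chebyshev's inequality: Pr(|Z − μ| ≥ t) ≤ Var(Z)/t² = 155/2116 = 0.0733.

0.073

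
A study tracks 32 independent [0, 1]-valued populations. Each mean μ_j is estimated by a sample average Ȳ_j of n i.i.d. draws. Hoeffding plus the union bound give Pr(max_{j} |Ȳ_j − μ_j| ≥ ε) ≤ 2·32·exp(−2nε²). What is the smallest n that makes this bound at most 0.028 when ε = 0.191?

Need 2·32·exp(−2nε²) ≤ 0.028, i.e. exp(−2nε²) ≤ 0.028/64.
So 2nε² ≥ ln(64/0.028) = 7.734434.
Hence n ≥ 7.734434/(2·0.191²) = 106.006.
The smallest integer n is 107.

107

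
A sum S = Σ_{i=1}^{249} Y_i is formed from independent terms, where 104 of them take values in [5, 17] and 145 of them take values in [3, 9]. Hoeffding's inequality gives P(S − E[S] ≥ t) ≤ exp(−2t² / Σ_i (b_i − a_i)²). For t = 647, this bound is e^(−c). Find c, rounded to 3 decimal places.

41.455

Σ(b_i − a_i)² = 104·12² + 145·6² = 20196.
c = 2t² / 20196 = 2·647² / 20196 = 41.4546.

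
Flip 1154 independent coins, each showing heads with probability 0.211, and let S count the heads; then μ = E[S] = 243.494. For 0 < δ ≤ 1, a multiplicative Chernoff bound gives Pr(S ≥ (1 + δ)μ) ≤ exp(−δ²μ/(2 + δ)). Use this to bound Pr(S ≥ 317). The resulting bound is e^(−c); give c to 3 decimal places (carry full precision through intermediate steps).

Write 317 = (1 + δ)μ, so δ = 317/243.494 − 1 = 0.3018801…
Then the exponent is δ²μ/(2 + δ) = (317 − μ)² / (μ·(2 + δ)) = 9.639946.

9.640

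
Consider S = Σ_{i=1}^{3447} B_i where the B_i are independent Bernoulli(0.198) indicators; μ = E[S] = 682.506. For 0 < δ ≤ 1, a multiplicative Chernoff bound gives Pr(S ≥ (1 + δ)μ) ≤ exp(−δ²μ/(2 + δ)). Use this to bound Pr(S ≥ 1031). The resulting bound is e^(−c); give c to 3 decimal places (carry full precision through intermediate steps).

70.877

Write 1031 = (1 + δ)μ, so δ = 1031/682.506 − 1 = 0.5106094…
Then the exponent is δ²μ/(2 + δ) = (1031 − μ)² / (μ·(2 + δ)) = 70.876944.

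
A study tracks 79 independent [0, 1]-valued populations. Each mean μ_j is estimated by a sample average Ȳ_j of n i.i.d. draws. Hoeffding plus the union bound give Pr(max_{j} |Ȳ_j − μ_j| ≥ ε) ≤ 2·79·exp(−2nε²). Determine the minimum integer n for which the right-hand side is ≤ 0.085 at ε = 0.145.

Need 2·79·exp(−2nε²) ≤ 0.085, i.e. exp(−2nε²) ≤ 0.085/158.
So 2nε² ≥ ln(158/0.085) = 7.527699.
Hence n ≥ 7.527699/(2·0.145²) = 179.018.
The smallest integer n is 180.

180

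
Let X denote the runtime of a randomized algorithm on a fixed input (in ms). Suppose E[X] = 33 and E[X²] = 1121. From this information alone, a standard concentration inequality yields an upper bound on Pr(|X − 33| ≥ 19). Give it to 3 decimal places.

0.089

The first two moments determine the variance, so Chebyshev's inequality is the sharpest standard bound available.
Var(X) = E[X²] − (E[X])² = 1121 − 1089 = 32.
Chebyshev's inequality: Pr(|X − μ| ≥ t) ≤ Var(X)/t² = 32/361 = 0.0886.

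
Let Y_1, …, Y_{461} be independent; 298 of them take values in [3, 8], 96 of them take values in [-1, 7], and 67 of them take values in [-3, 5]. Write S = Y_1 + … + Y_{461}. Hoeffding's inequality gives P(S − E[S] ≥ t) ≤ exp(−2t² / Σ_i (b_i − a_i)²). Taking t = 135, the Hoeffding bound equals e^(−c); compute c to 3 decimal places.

Σ(b_i − a_i)² = 298·5² + 96·8² + 67·8² = 17882.
c = 2t² / 17882 = 2·135² / 17882 = 2.0384.

2.038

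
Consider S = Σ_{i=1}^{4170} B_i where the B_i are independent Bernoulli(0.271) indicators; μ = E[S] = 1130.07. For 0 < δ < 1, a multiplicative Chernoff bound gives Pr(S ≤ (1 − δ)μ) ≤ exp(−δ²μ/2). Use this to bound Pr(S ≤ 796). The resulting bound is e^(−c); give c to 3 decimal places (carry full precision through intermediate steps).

49.379

Write 796 = (1 − δ)μ, so δ = 1 − 796/1130.07 = 0.2956189…
Then the exponent is δ²μ/2 = (μ − 796)²/(2μ) = 49.378696.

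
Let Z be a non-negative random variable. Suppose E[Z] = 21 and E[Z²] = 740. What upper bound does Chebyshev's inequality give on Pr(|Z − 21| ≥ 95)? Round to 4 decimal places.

Var(Z) = E[Z²] − (E[Z])² = 740 − 441 = 299.
Chebyshev's inequality: Pr(|Z − μ| ≥ t) ≤ Var(Z)/t² = 299/9025 = 0.0331.

0.0331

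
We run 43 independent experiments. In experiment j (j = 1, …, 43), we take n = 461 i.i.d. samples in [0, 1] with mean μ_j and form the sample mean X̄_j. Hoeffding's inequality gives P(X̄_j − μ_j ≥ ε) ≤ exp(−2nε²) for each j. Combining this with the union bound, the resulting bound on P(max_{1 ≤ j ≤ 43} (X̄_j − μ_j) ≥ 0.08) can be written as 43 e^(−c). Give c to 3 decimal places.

5.901

Union bound over the 43 events: P(max_{1 ≤ j ≤ 43} (X̄_j − μ_j) ≥ 0.08) ≤ 43·exp(−2nε²) = 43 exp(−2·461·0.08²).
So c = 2·461·0.08² = 5.9008.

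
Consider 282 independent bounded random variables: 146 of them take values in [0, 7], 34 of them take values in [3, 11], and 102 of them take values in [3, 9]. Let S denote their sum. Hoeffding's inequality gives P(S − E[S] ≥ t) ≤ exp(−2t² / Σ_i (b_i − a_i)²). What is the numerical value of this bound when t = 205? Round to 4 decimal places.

0.0016

Σ(b_i − a_i)² = 146·7² + 34·8² + 102·6² = 13002.
Exponent = 2·205² / 13002 = 6.46439.
Bound = exp(−6.46439) = 0.00156.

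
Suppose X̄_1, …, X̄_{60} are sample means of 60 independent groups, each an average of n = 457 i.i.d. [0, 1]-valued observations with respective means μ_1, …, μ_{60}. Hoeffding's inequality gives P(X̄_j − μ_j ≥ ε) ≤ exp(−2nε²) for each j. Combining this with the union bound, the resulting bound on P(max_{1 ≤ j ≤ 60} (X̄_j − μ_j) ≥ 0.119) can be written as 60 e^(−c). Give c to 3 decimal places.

Union bound over the 60 events: P(max_{1 ≤ j ≤ 60} (X̄_j − μ_j) ≥ 0.119) ≤ 60·exp(−2nε²) = 60 exp(−2·457·0.119²).
So c = 2·457·0.119² = 12.9432.

12.943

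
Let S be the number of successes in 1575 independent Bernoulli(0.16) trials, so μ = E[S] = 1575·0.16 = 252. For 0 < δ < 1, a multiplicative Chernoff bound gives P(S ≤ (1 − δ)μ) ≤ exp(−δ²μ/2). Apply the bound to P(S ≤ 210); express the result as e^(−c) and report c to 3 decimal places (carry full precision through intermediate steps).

3.500

Write 210 = (1 − δ)μ, so δ = 1 − 210/252 = 0.1666667…
Then the exponent is δ²μ/2 = (μ − 210)²/(2μ) = 3.500000.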